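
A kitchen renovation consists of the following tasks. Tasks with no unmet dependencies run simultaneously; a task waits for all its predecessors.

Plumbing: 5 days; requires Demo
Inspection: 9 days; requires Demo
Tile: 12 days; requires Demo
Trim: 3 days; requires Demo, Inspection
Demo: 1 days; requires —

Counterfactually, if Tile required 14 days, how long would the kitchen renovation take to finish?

Baseline: Demo→Tile = 1+12 = 13 → 13 days.
Since Tile is critical, the +2 change carries straight to that chain (now 15 days).
No other chain overtakes it, so the finish is 15 days.

15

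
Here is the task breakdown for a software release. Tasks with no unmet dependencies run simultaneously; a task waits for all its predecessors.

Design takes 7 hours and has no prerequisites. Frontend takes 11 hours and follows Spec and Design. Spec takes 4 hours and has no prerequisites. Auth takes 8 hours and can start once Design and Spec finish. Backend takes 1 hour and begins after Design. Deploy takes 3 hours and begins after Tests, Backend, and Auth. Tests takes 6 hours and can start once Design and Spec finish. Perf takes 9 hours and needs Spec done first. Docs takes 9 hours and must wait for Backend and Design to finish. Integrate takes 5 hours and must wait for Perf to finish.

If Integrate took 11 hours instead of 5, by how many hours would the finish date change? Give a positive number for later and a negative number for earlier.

The binding path is Spec→Perf→Integrate = 4+9+5 = 18; finish at 18 hours.
Integrate lies on that path, so at 11 hours the path becomes 24 hours.
The critical path is still Spec→Perf→Integrate; finish is now 24 hours.
Change in finish: 24 − 18 = +6 hours.

6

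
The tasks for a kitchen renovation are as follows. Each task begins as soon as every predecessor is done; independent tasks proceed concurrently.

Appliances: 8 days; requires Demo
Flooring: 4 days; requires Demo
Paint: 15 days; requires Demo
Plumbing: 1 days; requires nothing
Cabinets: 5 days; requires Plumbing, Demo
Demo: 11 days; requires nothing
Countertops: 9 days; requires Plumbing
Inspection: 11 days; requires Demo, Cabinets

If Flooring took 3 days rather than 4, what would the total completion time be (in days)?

As given, the longest chain is Demo→Cabinets→Inspection = 11+5+11 = 27, so the finish is 27 days.
Flooring is off the critical path — its longest chain is 15 days, giving 12 of slack.
That remains the longest chain; total 27 days.

27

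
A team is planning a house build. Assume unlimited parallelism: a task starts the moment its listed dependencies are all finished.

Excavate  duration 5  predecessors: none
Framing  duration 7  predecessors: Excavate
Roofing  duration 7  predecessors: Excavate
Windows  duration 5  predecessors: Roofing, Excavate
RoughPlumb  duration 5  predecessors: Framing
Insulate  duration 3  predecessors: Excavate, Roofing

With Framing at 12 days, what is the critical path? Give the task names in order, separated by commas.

Excavate, Framing, RoughPlumb

Actual critical path: Excavate→Framing→RoughPlumb = 5+7+5 = 17 ⇒ 17 days.
Framing lies on that path, so at 12 days the path becomes 22 days.
That remains the longest chain; total 22 days.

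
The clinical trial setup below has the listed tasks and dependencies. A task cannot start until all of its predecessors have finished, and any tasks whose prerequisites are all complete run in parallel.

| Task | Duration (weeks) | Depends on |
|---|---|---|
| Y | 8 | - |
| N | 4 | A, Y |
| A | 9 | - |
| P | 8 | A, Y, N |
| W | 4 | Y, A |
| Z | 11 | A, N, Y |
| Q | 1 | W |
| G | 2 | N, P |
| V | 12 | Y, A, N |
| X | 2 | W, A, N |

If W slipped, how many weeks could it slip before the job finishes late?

10

The longest chain is A→N→V = 9+4+12 = 25; overall finish 25 weeks.
W finishes as early as 13 and must finish by 23.
Slack of W = 19 − 9 = 10 weeks.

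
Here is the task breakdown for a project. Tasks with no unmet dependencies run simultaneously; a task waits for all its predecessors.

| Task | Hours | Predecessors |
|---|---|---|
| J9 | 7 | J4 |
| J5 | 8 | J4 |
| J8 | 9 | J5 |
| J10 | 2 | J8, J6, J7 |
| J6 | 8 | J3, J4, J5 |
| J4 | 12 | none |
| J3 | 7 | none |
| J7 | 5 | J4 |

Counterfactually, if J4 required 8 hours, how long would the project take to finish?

Baseline: J4→J5→J8→J10 = 12+8+9+2 = 31 → 31 hours.
J4 lies on that path, so at 8 hours the path becomes 27 hours.
The critical path is still J4→J5→J8→J10; finish is now 27 hours.

27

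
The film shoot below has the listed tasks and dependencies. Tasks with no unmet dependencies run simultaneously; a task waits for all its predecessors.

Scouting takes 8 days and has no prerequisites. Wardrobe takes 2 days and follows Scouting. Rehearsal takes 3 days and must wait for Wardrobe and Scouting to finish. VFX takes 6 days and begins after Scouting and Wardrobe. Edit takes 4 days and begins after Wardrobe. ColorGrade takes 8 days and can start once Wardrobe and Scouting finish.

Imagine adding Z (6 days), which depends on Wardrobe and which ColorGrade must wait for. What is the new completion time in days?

Originally the plan takes 18 days.
With Z inserted, ColorGrade now waits for max(Wardrobe, Scouting, Z).
New critical path: Scouting→Wardrobe→Z→ColorGrade = 8+2+6+8 = 24 ⇒ 24 days.

24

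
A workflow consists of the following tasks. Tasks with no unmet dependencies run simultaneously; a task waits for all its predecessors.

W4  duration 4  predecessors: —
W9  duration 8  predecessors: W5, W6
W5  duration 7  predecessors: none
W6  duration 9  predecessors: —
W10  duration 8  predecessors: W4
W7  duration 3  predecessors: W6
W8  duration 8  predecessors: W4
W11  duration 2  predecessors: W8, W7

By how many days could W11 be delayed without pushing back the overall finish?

3

The longest chain is W6→W9 = 9+8 = 17; overall finish 17 days.
Longest path through W11: 14 days (earliest finish 14, latest finish 17).
So W11 can slip 17 − 14 = 3 days.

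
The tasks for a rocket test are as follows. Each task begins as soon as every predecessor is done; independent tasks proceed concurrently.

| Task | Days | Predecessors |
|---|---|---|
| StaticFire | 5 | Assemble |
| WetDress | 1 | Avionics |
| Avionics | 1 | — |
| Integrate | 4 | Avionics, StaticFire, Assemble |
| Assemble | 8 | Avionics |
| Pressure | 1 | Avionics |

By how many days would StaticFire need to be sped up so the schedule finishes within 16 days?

Current finish: 18 days; target: 16.
StaticFire is on every critical path, so each day cut from StaticFire cuts the finish by one (this holds down to a finish of 14).
Need 18 − 16 = 2 days off StaticFire → StaticFire becomes 3 days, finish becomes 16.

2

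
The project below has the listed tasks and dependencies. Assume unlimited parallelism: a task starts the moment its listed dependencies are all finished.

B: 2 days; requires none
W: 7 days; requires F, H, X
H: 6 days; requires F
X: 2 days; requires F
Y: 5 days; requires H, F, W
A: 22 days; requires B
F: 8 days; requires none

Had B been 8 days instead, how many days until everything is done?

Baseline: F→H→W→Y = 8+6+7+5 = 26 → 26 days.
The longest path through B is only 24 days, so B has float 2.
New critical path: B→A = 8+22 = 30 ⇒ 30 days.

30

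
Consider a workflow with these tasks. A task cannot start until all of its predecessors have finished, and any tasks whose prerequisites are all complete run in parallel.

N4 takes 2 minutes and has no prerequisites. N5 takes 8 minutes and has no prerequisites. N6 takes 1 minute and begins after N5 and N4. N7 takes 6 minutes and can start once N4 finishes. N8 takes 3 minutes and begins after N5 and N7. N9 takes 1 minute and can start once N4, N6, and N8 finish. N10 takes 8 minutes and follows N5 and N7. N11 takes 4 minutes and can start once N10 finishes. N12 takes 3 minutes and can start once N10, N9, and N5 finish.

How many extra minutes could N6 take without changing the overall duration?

Critical path: N4→N7→N10→N11 = 2+6+8+4 = 20, so the finish is 20 minutes.
Longest path through N6: 13 minutes (earliest finish 9, latest finish 16).
So N6 can slip 16 − 9 = 7 minutes.

7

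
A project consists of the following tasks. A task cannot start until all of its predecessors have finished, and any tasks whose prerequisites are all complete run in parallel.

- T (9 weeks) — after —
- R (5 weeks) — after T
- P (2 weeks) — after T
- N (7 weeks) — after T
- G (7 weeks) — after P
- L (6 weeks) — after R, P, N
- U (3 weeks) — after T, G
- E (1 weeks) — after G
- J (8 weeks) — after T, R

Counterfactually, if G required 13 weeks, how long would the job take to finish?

27

The binding path is T→R→J = 9+5+8 = 22; finish at 22 weeks.
The longest path through G is only 21 weeks, so G has float 1.
New critical path: T→P→G→U = 9+2+13+3 = 27 ⇒ 27 weeks.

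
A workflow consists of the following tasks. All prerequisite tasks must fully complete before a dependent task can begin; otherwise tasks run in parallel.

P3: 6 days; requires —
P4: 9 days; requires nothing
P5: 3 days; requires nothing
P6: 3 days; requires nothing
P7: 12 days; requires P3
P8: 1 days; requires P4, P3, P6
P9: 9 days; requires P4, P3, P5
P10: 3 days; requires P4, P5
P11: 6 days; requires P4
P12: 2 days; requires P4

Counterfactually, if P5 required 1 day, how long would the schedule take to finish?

18

Actual critical path: P3→P7 = 6+12 = 18 ⇒ 18 days.
P5 has 6 days of float (longest path through it is 12).
No other chain overtakes it, so the finish is 18 days.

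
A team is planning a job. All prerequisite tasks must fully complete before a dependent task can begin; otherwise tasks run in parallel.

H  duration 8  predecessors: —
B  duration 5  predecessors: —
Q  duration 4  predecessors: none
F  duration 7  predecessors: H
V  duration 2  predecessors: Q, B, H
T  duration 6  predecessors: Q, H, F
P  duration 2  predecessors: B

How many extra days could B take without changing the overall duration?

14

Critical path: H→F→T = 8+7+6 = 21, so the finish is 21 days.
B finishes as early as 5 and must finish by 19.
So B can slip 19 − 5 = 14 days.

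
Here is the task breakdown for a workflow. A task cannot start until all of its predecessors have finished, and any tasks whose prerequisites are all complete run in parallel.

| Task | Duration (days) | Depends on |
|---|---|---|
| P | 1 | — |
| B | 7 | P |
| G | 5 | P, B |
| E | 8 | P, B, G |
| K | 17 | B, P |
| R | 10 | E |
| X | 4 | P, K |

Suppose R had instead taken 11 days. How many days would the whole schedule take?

32

Actual critical path: P→B→G→E→R = 1+7+5+8+10 = 31 ⇒ 31 days.
Since R is critical, the +1 change carries straight to that chain (now 32 days).
No other chain overtakes it, so the finish is 32 days.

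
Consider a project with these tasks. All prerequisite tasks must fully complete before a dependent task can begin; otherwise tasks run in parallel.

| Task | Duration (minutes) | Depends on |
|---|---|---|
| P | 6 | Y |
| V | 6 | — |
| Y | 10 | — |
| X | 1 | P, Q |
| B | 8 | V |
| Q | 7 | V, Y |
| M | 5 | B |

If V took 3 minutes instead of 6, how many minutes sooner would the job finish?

1

Actual critical path: V→B→M = 6+8+5 = 19 ⇒ 19 minutes.
V is on the critical path; changing it to 3 makes that path 16 minutes.
The binding chain switches to Y→Q→X = 10+7+1 = 18; finish 18 minutes.
Change in finish: 18 − 19 = -1 minutes.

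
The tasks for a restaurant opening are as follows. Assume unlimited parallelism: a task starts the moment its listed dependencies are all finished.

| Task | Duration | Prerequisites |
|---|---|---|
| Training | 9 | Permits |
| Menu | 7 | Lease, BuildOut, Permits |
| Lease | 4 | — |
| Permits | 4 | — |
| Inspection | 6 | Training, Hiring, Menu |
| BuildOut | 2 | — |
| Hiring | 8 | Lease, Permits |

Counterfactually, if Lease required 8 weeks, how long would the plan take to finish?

The binding path is Permits→Training→Inspection = 4+9+6 = 19; finish at 19 weeks.
Lease is off the critical path — its longest chain is 18 weeks, giving 1 of slack.
Now Lease→Hiring→Inspection = 8+8+6 = 22 is longest, so the finish becomes 22 weeks.

22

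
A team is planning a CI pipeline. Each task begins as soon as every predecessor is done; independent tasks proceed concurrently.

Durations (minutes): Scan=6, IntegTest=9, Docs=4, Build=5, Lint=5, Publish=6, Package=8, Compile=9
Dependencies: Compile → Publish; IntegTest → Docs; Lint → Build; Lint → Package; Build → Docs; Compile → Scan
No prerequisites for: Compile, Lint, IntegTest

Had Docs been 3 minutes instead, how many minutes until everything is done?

15

The binding path is Compile→Scan = 9+6 = 15; finish at 15 minutes.
The longest path through Docs is only 14 minutes, so Docs has float 1.
No other chain overtakes it, so the finish is 15 minutes.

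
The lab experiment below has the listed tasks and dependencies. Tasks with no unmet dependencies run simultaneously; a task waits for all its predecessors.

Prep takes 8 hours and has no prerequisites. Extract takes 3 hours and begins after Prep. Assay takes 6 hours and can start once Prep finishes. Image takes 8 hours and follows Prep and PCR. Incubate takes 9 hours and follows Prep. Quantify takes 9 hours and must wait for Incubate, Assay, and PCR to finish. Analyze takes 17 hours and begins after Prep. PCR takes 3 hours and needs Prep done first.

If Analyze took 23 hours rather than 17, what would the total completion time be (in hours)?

31

As given, the longest chain is Prep→Incubate→Quantify = 8+9+9 = 26, so the finish is 26 hours.
The longest path through Analyze is only 25 hours, so Analyze has float 1.
New critical path: Prep→Analyze = 8+23 = 31 ⇒ 31 hours.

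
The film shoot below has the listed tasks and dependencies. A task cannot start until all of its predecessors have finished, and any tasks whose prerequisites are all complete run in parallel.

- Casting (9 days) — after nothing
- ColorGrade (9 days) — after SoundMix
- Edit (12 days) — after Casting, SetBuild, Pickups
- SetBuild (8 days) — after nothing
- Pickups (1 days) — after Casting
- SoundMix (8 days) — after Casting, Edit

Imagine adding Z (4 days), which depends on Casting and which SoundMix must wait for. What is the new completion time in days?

39

Originally the film shoot takes 39 days.
With Z inserted, SoundMix now waits for max(Casting, Edit, Z).
New critical path: Casting→Pickups→Edit→SoundMix→ColorGrade = 9+1+12+8+9 = 39 ⇒ 39 days.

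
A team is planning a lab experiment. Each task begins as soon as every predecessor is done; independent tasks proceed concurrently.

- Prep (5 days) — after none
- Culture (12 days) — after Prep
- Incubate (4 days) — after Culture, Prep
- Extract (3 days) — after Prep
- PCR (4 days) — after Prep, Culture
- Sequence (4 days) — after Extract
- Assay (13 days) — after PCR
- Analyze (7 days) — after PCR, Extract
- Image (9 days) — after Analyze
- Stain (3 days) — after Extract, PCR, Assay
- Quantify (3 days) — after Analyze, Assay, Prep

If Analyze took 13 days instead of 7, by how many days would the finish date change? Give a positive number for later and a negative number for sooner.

As given, the longest chain is Prep→Culture→PCR→Analyze→Image = 5+12+4+7+9 = 37, so the finish is 37 days.
Analyze lies on that path, so at 13 days the path becomes 43 days.
That remains the longest chain; total 43 days.
Change in finish: 43 − 37 = +6 days.

6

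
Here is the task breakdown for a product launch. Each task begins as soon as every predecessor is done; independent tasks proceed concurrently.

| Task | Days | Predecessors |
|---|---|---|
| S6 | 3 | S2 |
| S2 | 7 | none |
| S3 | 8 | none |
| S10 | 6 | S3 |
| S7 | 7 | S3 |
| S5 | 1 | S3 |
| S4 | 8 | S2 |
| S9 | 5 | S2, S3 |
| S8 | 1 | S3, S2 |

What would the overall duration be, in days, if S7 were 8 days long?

Critical path before the change: S3→S7 = 8+7 = 15 giving 15 days.
S7 is on the critical path; changing it to 8 makes that path 16 days.
That remains the longest chain; total 16 days.

16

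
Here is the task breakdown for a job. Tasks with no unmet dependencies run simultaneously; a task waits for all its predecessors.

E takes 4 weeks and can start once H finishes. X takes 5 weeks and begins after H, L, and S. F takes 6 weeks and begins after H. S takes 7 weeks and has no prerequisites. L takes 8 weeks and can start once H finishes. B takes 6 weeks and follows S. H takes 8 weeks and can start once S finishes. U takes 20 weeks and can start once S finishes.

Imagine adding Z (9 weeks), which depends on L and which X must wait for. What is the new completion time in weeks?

37

Originally the plan takes 28 weeks.
With Z inserted, X now waits for max(H, L, S, Z).
New critical path: S→H→L→Z→X = 7+8+8+9+5 = 37 ⇒ 37 weeks.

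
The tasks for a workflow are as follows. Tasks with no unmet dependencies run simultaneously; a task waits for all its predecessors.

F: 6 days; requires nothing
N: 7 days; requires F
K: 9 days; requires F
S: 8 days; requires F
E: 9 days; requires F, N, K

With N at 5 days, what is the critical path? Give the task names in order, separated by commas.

F, K, E

Baseline: F→K→E = 6+9+9 = 24 → 24 days.
The longest path through N is only 22 days, so N has float 2.
That remains the longest chain; total 24 days.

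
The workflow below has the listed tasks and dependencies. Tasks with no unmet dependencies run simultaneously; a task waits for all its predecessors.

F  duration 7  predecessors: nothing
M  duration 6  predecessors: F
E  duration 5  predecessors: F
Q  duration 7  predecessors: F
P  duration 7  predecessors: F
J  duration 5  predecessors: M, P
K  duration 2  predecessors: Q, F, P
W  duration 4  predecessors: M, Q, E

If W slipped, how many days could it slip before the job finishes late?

1

The longest chain is F→P→J = 7+7+5 = 19; overall finish 19 days.
W finishes as early as 18 and must finish by 19.
Float = 19 − 18 = 1.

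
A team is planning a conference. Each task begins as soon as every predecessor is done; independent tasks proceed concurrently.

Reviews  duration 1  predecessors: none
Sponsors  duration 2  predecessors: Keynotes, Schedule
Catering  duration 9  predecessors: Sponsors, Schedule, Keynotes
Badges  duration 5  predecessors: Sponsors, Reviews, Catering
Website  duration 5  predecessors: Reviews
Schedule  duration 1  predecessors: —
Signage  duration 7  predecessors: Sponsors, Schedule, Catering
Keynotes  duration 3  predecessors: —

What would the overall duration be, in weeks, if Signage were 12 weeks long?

26

The binding path is Keynotes→Sponsors→Catering→Signage = 3+2+9+7 = 21; finish at 21 weeks.
Signage lies on that path, so at 12 weeks the path becomes 26 weeks.
That remains the longest chain; total 26 weeks.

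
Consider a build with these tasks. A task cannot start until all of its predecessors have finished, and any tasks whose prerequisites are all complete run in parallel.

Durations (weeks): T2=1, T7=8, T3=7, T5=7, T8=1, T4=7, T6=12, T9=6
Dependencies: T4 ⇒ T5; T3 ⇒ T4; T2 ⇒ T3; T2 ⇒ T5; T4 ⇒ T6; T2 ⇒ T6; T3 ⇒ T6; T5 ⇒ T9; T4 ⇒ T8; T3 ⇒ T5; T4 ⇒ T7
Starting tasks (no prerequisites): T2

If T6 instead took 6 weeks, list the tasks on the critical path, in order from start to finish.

As given, the longest chain is T2→T3→T4→T5→T9 = 1+7+7+7+6 = 28, so the finish is 28 weeks.
T6 has 1 week of float (longest path through it is 27).
That remains the longest chain; total 28 weeks.

T2, T3, T4, T5, T9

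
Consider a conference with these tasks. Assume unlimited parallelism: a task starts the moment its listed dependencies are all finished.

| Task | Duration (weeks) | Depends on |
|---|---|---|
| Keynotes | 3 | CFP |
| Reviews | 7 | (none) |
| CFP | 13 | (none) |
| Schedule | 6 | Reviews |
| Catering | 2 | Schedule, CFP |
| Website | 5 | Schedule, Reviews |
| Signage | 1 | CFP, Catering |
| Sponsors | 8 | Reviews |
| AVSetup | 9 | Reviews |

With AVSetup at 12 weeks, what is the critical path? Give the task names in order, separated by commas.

The binding path is Reviews→Schedule→Website = 7+6+5 = 18; finish at 18 weeks.
AVSetup is off the critical path — its longest chain is 16 weeks, giving 2 of slack.
New critical path: Reviews→AVSetup = 7+12 = 19 ⇒ 19 weeks.

Reviews, AVSetup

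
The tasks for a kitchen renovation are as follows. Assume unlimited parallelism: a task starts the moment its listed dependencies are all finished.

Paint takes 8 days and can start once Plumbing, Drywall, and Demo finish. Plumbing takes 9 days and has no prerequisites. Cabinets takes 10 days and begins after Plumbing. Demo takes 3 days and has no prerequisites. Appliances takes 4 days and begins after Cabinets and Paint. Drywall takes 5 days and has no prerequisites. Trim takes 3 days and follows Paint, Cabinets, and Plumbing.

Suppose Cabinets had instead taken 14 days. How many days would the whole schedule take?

Critical path before the change: Plumbing→Cabinets→Appliances = 9+10+4 = 23 giving 23 days.
Cabinets lies on that path, so at 14 days the path becomes 27 days.
That remains the longest chain; total 27 days.

27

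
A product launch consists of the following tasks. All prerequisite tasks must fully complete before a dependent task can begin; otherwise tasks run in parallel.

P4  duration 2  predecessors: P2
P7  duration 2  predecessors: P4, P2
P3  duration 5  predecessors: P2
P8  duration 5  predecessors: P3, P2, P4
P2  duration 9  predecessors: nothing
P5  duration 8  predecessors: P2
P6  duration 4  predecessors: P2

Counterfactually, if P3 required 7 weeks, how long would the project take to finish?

The binding path is P2→P3→P8 = 9+5+5 = 19; finish at 19 weeks.
Since P3 is critical, the +2 change carries straight to that chain (now 21 weeks).
That remains the longest chain; total 21 weeks.

21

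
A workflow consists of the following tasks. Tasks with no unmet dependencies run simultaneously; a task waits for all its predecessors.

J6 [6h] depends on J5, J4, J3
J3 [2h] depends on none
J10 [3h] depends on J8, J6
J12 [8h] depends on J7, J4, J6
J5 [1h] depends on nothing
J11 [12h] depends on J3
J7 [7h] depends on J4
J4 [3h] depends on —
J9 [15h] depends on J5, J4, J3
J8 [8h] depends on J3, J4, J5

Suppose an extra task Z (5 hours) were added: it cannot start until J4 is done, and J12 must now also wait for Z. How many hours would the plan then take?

Originally the plan takes 18 hours.
With Z inserted, J12 now waits for max(J7, J4, J6, Z).
New critical path: J4→J7→J12 = 3+7+8 = 18 ⇒ 18 hours.

18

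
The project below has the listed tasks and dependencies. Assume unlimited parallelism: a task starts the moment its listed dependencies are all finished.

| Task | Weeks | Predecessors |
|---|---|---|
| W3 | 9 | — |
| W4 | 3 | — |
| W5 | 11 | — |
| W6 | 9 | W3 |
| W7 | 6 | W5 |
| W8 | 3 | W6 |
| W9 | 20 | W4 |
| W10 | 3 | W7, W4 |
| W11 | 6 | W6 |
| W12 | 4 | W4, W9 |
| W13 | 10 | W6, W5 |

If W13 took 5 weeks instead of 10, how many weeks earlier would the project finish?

Critical path before the change: W3→W6→W13 = 9+9+10 = 28 giving 28 weeks.
Since W13 is critical, the -5 change carries straight to that chain (now 23 weeks).
New critical path: W4→W9→W12 = 3+20+4 = 27 ⇒ 27 weeks.
Change in finish: 27 − 28 = -1 weeks.

1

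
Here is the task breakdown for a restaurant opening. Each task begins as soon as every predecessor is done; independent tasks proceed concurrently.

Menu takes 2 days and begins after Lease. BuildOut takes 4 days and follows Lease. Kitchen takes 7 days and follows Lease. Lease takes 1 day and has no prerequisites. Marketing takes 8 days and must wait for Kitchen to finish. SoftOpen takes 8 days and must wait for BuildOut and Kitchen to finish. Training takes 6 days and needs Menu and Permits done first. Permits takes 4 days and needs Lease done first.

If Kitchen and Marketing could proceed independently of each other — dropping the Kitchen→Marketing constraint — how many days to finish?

16

Before: longest chain Lease→Kitchen→Marketing = 1+7+8 = 16, finish 16.
Without Kitchen→Marketing, Marketing's earliest start moves from 8 to 0.
After: Lease→Kitchen→SoftOpen = 1+7+8 = 16 → 16 days.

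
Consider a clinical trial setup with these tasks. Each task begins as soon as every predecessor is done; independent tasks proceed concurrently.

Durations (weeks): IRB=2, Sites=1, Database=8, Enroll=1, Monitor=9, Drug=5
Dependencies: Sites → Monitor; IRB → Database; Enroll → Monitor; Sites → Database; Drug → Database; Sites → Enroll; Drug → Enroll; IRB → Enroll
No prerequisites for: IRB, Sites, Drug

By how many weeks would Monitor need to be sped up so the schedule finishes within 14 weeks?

Current finish: 15 weeks; target: 14.
Monitor is on every critical path, so each week cut from Monitor cuts the finish by one (this holds down to a finish of 13).
Need 15 − 14 = 1 week off Monitor → Monitor becomes 8 weeks, finish becomes 14.

1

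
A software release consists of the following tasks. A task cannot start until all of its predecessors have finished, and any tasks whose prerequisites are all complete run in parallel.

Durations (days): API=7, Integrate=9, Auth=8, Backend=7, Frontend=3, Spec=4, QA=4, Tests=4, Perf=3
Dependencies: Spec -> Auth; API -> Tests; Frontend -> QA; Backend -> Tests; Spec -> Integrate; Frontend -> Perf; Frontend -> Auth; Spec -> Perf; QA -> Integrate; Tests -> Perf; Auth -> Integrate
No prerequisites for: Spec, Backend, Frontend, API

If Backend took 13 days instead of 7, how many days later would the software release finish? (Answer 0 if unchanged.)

0

Actual critical path: Spec→Auth→Integrate = 4+8+9 = 21 ⇒ 21 days.
Backend is off the critical path — its longest chain is 14 days, giving 7 of slack.
That remains the longest chain; total 21 days.
Change in finish: 21 − 21 = +0 days.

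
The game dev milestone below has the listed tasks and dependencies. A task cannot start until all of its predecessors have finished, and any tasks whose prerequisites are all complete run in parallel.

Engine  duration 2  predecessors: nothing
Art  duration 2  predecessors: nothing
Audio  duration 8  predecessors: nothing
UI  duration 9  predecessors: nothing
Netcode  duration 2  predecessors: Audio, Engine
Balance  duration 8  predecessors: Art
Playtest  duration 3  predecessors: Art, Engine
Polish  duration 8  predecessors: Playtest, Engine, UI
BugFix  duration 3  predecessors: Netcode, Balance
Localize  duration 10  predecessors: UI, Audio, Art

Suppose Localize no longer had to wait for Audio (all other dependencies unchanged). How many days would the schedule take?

With the dependency in place, UI→Localize = 9+10 = 19 sets the finish at 19 days.
Dropping Audio→Localize doesn't change Localize's earliest start (9); another predecessor still binds.
New critical path: UI→Localize = 9+10 = 19 ⇒ 19 days.

19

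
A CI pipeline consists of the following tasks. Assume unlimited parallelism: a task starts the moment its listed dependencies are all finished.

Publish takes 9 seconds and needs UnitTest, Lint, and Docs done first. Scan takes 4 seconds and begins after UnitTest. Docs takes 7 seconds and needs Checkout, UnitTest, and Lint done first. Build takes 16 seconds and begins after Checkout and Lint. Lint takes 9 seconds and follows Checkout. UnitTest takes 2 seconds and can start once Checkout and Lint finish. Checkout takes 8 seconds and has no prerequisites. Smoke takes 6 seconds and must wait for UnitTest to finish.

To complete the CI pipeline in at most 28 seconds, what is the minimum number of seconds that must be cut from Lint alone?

7

Current finish: 35 seconds; target: 28.
Lint is on every critical path, so each second cut from Lint cuts the finish by one (this holds down to a finish of 27).
Need 35 − 28 = 7 seconds off Lint → Lint becomes 2 seconds, finish becomes 28.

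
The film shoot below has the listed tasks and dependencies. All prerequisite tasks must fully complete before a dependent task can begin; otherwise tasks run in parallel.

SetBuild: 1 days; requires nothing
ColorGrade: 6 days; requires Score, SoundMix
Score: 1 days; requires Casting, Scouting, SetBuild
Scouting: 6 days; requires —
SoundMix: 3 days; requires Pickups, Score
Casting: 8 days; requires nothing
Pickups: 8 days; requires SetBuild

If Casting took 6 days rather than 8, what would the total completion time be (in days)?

18

As given, the longest chain is Casting→Score→SoundMix→ColorGrade = 8+1+3+6 = 18, so the finish is 18 days.
Casting lies on that path, so at 6 days the path becomes 16 days.
The binding chain switches to SetBuild→Pickups→SoundMix→ColorGrade = 1+8+3+6 = 18; finish 18 days.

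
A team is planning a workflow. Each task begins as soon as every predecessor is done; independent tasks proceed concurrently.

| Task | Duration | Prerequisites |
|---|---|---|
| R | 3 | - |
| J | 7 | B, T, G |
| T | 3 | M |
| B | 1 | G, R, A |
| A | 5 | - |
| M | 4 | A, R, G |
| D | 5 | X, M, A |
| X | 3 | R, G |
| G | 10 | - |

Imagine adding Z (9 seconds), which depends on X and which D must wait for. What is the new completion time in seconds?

Originally the workflow takes 24 seconds.
With Z inserted, D now waits for max(X, M, A, Z).
New critical path: G→X→Z→D = 10+3+9+5 = 27 ⇒ 27 seconds.

27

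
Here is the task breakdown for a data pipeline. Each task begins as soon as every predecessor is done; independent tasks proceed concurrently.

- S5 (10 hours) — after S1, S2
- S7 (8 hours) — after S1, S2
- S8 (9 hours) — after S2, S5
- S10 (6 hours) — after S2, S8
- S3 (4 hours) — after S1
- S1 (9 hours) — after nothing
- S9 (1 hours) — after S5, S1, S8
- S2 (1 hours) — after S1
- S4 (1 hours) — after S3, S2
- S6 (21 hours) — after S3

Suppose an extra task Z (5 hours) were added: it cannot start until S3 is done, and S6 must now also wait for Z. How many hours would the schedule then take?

Originally the schedule takes 35 hours.
With Z inserted, S6 now waits for max(S3, Z).
New critical path: S1→S3→Z→S6 = 9+4+5+21 = 39 ⇒ 39 hours.

39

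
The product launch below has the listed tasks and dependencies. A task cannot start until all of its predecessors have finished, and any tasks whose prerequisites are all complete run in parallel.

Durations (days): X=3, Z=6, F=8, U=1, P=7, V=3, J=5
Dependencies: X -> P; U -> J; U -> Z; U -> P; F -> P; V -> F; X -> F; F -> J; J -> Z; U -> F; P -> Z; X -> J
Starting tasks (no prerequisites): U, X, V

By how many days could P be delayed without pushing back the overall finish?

The longest chain is X→F→P→Z = 3+8+7+6 = 24; overall finish 24 days.
P finishes as early as 18 and must finish by 18.
So P can slip 18 − 18 = 0 days.

0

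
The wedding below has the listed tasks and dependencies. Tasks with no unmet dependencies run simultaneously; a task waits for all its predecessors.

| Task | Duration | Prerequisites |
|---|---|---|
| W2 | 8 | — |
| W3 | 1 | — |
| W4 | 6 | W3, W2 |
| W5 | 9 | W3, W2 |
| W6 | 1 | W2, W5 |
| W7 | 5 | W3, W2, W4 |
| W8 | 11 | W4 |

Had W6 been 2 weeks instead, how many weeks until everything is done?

25

Critical path before the change: W2→W4→W8 = 8+6+11 = 25 giving 25 weeks.
W6 has 7 weeks of float (longest path through it is 18).
The critical path is still W2→W4→W8; finish is now 25 weeks.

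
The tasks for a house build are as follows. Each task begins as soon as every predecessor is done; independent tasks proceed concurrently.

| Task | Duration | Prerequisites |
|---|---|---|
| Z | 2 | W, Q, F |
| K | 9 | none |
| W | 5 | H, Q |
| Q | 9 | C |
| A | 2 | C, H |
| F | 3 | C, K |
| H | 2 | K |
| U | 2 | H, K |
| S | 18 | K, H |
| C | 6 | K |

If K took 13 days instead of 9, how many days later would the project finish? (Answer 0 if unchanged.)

4

As given, the longest chain is K→C→Q→W→Z = 9+6+9+5+2 = 31, so the finish is 31 days.
K is on the critical path; changing it to 13 makes that path 35 days.
No other chain overtakes it, so the finish is 35 days.
Change in finish: 35 − 31 = +4 days.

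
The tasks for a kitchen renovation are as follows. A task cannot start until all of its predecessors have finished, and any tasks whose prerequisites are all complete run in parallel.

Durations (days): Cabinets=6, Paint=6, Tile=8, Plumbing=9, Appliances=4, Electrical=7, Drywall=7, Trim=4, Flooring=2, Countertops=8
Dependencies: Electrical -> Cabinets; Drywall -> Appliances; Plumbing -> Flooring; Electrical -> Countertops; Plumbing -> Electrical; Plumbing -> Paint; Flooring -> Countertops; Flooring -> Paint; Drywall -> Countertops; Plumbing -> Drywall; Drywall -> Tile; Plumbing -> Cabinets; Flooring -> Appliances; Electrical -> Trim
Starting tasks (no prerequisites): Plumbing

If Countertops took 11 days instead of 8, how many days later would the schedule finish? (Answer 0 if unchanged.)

3

Actual critical path: Plumbing→Electrical→Countertops = 9+7+8 = 24 ⇒ 24 days.
Countertops lies on that path, so at 11 days the path becomes 27 days.
No other chain overtakes it, so the finish is 27 days.
Change in finish: 27 − 24 = +3 days.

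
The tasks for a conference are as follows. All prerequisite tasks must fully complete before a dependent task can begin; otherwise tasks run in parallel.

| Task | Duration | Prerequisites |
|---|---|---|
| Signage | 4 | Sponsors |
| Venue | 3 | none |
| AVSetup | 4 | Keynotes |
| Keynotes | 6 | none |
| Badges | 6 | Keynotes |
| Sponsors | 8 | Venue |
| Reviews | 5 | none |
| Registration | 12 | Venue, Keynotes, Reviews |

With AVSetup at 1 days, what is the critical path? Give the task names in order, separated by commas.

Keynotes, Registration

Critical path before the change: Keynotes→Registration = 6+12 = 18 giving 18 days.
AVSetup has 8 days of float (longest path through it is 10).
That remains the longest chain; total 18 days.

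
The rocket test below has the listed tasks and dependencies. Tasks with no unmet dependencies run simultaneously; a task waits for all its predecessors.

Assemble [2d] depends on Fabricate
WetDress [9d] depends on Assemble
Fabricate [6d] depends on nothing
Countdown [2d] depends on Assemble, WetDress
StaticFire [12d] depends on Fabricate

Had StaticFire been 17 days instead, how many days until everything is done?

23

Baseline: Fabricate→Assemble→WetDress→Countdown = 6+2+9+2 = 19 → 19 days.
StaticFire has 1 day of float (longest path through it is 18).
Now Fabricate→StaticFire = 6+17 = 23 is longest, so the finish becomes 23 days.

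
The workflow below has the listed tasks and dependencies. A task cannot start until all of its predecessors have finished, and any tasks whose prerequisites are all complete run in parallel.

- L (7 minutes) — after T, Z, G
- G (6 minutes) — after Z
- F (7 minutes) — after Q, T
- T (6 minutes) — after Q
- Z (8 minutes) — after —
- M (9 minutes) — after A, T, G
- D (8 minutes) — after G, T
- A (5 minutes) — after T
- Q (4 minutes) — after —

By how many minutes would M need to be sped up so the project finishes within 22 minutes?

Current finish: 24 minutes; target: 22.
M is on every critical path, so each minute cut from M cuts the finish by one (this holds down to a finish of 22).
Need 24 − 22 = 2 minutes off M → M becomes 7 minutes, finish becomes 22.

2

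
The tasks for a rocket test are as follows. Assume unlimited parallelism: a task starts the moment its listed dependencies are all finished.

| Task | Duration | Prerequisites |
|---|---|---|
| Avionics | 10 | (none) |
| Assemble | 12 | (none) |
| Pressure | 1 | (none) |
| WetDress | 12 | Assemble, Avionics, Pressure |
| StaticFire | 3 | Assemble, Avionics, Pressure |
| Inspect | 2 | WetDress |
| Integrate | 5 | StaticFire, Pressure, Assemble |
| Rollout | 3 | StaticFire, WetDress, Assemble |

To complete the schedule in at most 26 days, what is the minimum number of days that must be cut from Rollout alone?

1

Current finish: 27 days; target: 26.
Rollout is on every critical path, so each day cut from Rollout cuts the finish by one (this holds down to a finish of 26).
Need 27 − 26 = 1 day off Rollout → Rollout becomes 2 days, finish becomes 26.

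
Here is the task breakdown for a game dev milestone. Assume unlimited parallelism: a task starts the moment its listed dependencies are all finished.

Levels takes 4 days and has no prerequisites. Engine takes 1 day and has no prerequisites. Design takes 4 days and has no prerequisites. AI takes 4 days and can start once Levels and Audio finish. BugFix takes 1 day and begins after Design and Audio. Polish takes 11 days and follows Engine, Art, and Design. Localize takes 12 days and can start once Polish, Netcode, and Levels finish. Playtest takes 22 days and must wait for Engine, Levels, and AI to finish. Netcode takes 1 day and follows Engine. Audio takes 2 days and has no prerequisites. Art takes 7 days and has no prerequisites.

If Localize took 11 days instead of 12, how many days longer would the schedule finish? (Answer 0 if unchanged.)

0

The binding path is Art→Polish→Localize = 7+11+12 = 30; finish at 30 days.
Localize lies on that path, so at 11 days the path becomes 29 days.
Now Levels→AI→Playtest = 4+4+22 = 30 is longest, so the finish becomes 30 days.
Change in finish: 30 − 30 = +0 days.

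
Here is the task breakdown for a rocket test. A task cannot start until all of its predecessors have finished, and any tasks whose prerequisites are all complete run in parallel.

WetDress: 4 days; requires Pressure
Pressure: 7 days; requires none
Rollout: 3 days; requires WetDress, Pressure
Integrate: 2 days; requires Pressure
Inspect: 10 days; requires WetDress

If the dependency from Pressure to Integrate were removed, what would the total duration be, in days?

21

Before: longest chain Pressure→WetDress→Inspect = 7+4+10 = 21, finish 21.
Without Pressure→Integrate, Integrate's earliest start moves from 7 to 0.
New critical path: Pressure→WetDress→Inspect = 7+4+10 = 21 ⇒ 21 days.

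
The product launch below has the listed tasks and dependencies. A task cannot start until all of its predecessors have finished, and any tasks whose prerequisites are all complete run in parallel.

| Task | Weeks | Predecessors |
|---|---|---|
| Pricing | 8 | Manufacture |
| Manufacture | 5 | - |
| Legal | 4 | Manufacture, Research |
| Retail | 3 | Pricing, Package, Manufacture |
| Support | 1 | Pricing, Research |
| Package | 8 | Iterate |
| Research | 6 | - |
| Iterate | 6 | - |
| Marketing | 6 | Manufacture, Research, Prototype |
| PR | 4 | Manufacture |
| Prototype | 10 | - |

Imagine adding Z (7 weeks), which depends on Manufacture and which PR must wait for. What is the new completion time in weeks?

17

Originally the product launch takes 17 weeks.
With Z inserted, PR now waits for max(Manufacture, Z).
New critical path: Iterate→Package→Retail = 6+8+3 = 17 ⇒ 17 weeks.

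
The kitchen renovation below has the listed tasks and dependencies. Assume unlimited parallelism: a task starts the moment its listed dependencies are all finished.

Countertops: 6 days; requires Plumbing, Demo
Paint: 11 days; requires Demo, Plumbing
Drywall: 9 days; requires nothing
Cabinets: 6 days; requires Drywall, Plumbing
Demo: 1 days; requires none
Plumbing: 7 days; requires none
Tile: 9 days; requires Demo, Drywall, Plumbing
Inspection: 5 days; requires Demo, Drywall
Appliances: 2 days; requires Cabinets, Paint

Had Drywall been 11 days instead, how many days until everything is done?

Actual critical path: Plumbing→Paint→Appliances = 7+11+2 = 20 ⇒ 20 days.
Drywall has 2 days of float (longest path through it is 18).
That remains the longest chain; total 20 days.

20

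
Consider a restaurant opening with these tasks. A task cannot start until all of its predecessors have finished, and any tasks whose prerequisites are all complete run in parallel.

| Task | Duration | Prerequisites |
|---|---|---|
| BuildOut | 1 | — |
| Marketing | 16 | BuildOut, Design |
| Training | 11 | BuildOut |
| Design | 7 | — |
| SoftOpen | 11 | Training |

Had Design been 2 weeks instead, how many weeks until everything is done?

23

As given, the longest chain is Design→Marketing = 7+16 = 23, so the finish is 23 weeks.
Design is on the critical path; changing it to 2 makes that path 18 weeks.
The binding chain switches to BuildOut→Training→SoftOpen = 1+11+11 = 23; finish 23 weeks.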